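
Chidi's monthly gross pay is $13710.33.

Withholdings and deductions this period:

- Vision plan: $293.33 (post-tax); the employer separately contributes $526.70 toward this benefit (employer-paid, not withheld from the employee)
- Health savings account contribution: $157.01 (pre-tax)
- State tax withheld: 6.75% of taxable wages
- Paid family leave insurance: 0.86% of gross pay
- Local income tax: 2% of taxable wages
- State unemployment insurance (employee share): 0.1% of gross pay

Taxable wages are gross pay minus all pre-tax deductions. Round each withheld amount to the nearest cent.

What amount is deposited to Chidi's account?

$11942.45

Health savings account contribution: $157.01
Taxable wages = $13710.33 − $157.01 = $13553.32
Local income tax: $13553.32 × 0.02 = $271.07
State tax withheld: $13553.32 × 0.0675 = $914.85
Paid family leave insurance: $13710.33 × 0.0086 = $117.91
State unemployment insurance (employee share): $13710.33 × 0.001 = $13.71
Vision plan: $293.33
(Employer's $526.70 toward vision plan is not withheld from the employee.)
Total deductions = $157.01 + $271.07 + $914.85 + $117.91 + $13.71 + $293.33 = $1767.88
Net pay = $13710.33 − $1767.88 = $11942.45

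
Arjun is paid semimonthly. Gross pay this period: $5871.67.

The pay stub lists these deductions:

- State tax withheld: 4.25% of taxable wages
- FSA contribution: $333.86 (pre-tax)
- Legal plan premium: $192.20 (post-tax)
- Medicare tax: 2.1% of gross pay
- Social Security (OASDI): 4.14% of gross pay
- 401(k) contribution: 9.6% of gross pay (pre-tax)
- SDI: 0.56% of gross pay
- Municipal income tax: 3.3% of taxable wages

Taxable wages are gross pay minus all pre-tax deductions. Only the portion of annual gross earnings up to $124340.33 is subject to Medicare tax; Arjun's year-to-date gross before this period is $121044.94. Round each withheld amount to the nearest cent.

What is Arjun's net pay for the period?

FSA contribution: $333.86
401(k) contribution: $5871.67 × 0.096 = $563.68
Pre-tax total = $333.86 + $563.68 = $897.54
Taxable wages = $5871.67 − $897.54 = $4974.13
Municipal income tax: $4974.13 × 0.033 = $164.15
State tax withheld: $4974.13 × 0.0425 = $211.40
SDI: $5871.67 × 0.0056 = $32.88
Medicare tax: only $124340.33 − $121044.94 = $3295.39 of this check is subject → $3295.39 × 0.021 = $69.20
Social Security (OASDI): $5871.67 × 0.0414 = $243.09
Legal plan premium: $192.20
Total deductions = $333.86 + $563.68 + $164.15 + $211.40 + $32.88 + $69.20 + $243.09 + $192.20 = $1810.46
Net pay = $5871.67 − $1810.46 = $4061.21

$4061.21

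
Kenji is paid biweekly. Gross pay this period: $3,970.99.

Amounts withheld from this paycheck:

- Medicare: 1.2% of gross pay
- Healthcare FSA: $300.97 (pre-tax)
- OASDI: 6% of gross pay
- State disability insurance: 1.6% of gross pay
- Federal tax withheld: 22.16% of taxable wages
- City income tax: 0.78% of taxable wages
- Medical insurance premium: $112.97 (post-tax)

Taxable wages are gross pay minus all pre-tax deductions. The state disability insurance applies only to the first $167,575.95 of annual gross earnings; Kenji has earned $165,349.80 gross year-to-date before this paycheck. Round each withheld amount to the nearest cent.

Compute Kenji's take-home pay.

Healthcare FSA: $300.97
Taxable wages = $3,970.99 − $300.97 = $3,670.02
Federal tax withheld: $3,670.02 × 0.2216 = $813.28
City income tax: $3,670.02 × 0.0078 = $28.63
Medicare: $3,970.99 × 0.012 = $47.65
State disability insurance: only $167,575.95 − $165,349.80 = $2,226.15 of this check is subject → $2,226.15 × 0.016 = $35.62
OASDI: $3,970.99 × 0.06 = $238.26
Medical insurance premium: $112.97
Total deductions = $300.97 + $813.28 + $28.63 + $47.65 + $35.62 + $238.26 + $112.97 = $1,577.38
Net pay = $3,970.99 − $1,577.38 = $2,393.61

$2,393.61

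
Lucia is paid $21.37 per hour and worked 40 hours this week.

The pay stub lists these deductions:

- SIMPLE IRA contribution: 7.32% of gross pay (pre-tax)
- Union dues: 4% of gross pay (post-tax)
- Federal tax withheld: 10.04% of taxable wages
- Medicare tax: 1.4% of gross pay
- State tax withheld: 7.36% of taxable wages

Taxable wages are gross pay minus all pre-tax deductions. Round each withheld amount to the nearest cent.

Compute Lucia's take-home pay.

$608.22

Gross pay: 40 × $21.37 = $854.80
SIMPLE IRA contribution: $854.80 × 0.0732 = $62.57
Taxable wages = $854.80 − $62.57 = $792.23
State tax withheld: $792.23 × 0.0736 = $58.31
Federal tax withheld: $792.23 × 0.1004 = $79.54
Medicare tax: $854.80 × 0.014 = $11.97
Union dues: $854.80 × 0.04 = $34.19
Total deductions = $62.57 + $58.31 + $79.54 + $11.97 + $34.19 = $246.58
Net pay = $854.80 − $246.58 = $608.22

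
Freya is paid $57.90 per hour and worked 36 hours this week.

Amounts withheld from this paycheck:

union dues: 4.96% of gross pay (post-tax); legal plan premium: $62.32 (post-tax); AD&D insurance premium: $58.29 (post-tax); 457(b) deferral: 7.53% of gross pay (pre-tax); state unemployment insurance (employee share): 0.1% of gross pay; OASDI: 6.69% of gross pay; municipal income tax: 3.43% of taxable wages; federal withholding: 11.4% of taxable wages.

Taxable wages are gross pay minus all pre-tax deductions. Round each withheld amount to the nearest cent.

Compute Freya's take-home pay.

$1,276.07

Gross pay: 36 × $57.90 = $2,084.40
457(b) deferral: $2,084.40 × 0.0753 = $156.96
Taxable wages = $2,084.40 − $156.96 = $1,927.44
Municipal income tax: $1,927.44 × 0.0343 = $66.11
Federal withholding: $1,927.44 × 0.114 = $219.73
OASDI: $2,084.40 × 0.0669 = $139.45
State unemployment insurance (employee share): $2,084.40 × 0.001 = $2.08
AD&D insurance premium: $58.29
Legal plan premium: $62.32
Union dues: $2,084.40 × 0.0496 = $103.39
Total deductions = $156.96 + $66.11 + $219.73 + $139.45 + $2.08 + $58.29 + $62.32 + $103.39 = $808.33
Net pay = $2,084.40 − $808.33 = $1,276.07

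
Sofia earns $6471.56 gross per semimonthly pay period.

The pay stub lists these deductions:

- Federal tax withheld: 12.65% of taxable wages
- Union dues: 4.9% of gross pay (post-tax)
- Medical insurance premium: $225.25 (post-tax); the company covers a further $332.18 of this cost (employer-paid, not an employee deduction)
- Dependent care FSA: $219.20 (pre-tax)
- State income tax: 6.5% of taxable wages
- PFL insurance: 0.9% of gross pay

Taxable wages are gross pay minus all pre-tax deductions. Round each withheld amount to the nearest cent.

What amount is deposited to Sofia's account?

Dependent care FSA: $219.20
Taxable wages = $6471.56 − $219.20 = $6252.36
Federal tax withheld: $6252.36 × 0.1265 = $790.92
State income tax: $6252.36 × 0.065 = $406.40
PFL insurance: $6471.56 × 0.009 = $58.24
Union dues: $6471.56 × 0.049 = $317.11
Medical insurance premium: $225.25
(Employer's $332.18 toward medical insurance premium is not withheld from the employee.)
Total deductions = $219.20 + $790.92 + $406.40 + $58.24 + $317.11 + $225.25 = $2017.12
Net pay = $6471.56 − $2017.12 = $4454.44

$4454.44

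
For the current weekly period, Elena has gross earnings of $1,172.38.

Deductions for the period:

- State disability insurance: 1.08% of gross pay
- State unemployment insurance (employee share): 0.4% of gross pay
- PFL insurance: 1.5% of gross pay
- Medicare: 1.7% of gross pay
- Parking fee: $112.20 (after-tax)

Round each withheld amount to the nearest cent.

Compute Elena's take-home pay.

$1,005.31

Medicare: $1,172.38 × 0.017 = $19.93
State disability insurance: $1,172.38 × 0.0108 = $12.66
State unemployment insurance (employee share): $1,172.38 × 0.004 = $4.69
PFL insurance: $1,172.38 × 0.015 = $17.59
Parking fee: $112.20
Total deductions = $19.93 + $12.66 + $4.69 + $17.59 + $112.20 = $167.07
Net pay = $1,172.38 − $167.07 = $1,005.31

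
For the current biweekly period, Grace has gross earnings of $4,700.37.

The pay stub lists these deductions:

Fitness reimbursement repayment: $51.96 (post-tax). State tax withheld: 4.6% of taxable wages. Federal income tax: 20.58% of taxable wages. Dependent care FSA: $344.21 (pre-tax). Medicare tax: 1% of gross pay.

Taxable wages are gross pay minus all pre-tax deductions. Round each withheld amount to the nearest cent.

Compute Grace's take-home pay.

Dependent care FSA: $344.21
Taxable wages = $4,700.37 − $344.21 = $4,356.16
State tax withheld: $4,356.16 × 0.046 = $200.38
Federal income tax: $4,356.16 × 0.2058 = $896.50
Medicare tax: $4,700.37 × 0.01 = $47.00
Fitness reimbursement repayment: $51.96
Total deductions = $344.21 + $200.38 + $896.50 + $47.00 + $51.96 = $1,540.05
Net pay = $4,700.37 − $1,540.05 = $3,160.32

$3,160.32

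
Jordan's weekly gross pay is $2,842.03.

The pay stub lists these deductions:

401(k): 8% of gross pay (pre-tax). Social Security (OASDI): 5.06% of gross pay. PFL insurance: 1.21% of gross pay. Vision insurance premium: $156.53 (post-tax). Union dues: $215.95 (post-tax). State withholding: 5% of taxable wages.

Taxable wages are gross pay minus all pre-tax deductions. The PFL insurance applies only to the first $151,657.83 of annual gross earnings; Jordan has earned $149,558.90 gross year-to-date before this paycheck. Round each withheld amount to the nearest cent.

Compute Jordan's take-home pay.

401(k): $2,842.03 × 0.08 = $227.36
Taxable wages = $2,842.03 − $227.36 = $2,614.67
State withholding: $2,614.67 × 0.05 = $130.73
PFL insurance: only $151,657.83 − $149,558.90 = $2,098.93 of this check is subject → $2,098.93 × 0.0121 = $25.40
Social Security (OASDI): $2,842.03 × 0.0506 = $143.81
Union dues: $215.95
Vision insurance premium: $156.53
Total deductions = $227.36 + $130.73 + $25.40 + $143.81 + $215.95 + $156.53 = $899.78
Net pay = $2,842.03 − $899.78 = $1,942.25

$1,942.25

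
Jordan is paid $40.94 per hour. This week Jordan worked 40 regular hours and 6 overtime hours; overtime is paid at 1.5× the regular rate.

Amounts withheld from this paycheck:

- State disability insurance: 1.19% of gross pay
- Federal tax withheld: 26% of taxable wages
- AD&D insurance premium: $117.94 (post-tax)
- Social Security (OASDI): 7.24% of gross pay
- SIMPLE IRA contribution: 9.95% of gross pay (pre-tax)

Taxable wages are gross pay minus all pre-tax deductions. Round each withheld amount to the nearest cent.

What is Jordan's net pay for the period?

$1049.73

Regular pay: 40 × $40.94 = $1637.60
Overtime pay: 6 × $40.94 × 1.5 = $368.46
Gross pay = $1637.60 + $368.46 = $2006.06
SIMPLE IRA contribution: $2006.06 × 0.0995 = $199.60
Taxable wages = $2006.06 − $199.60 = $1806.46
Federal tax withheld: $1806.46 × 0.26 = $469.68
State disability insurance: $2006.06 × 0.0119 = $23.87
Social Security (OASDI): $2006.06 × 0.0724 = $145.24
AD&D insurance premium: $117.94
Total deductions = $199.60 + $469.68 + $23.87 + $145.24 + $117.94 = $956.33
Net pay = $2006.06 − $956.33 = $1049.73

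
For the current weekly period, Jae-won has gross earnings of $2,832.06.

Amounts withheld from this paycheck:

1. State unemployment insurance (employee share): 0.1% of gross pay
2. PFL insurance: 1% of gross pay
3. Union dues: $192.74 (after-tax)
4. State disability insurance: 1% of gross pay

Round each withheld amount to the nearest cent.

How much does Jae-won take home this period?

$2,579.85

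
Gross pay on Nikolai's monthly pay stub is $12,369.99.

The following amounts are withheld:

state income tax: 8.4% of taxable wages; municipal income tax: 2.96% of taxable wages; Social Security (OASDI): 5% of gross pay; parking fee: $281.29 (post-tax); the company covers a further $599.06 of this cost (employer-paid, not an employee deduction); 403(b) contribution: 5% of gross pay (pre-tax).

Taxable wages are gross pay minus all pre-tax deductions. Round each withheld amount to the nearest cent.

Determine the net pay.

$9,516.73

403(b) contribution: $12,369.99 × 0.05 = $618.50
Taxable wages = $12,369.99 − $618.50 = $11,751.49
Municipal income tax: $11,751.49 × 0.0296 = $347.84
State income tax: $11,751.49 × 0.084 = $987.13
Social Security (OASDI): $12,369.99 × 0.05 = $618.50
Parking fee: $281.29
(Employer's $599.06 toward parking fee is not withheld from the employee.)
Total deductions = $618.50 + $347.84 + $987.13 + $618.50 + $281.29 = $2,853.26
Net pay = $12,369.99 − $2,853.26 = $9,516.73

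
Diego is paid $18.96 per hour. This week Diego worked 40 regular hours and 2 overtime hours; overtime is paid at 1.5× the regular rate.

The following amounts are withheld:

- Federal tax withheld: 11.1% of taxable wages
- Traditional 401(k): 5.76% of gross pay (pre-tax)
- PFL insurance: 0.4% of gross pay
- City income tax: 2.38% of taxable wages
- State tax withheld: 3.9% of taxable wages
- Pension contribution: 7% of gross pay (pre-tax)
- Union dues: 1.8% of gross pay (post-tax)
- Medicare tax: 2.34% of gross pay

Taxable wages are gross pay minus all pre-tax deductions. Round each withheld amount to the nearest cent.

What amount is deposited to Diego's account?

Regular pay: 40 × $18.96 = $758.40
Overtime pay: 2 × $18.96 × 1.5 = $56.88
Gross pay = $758.40 + $56.88 = $815.28
Traditional 401(k): $815.28 × 0.0576 = $46.96
Pension contribution: $815.28 × 0.07 = $57.07
Pre-tax total = $46.96 + $57.07 = $104.03
Taxable wages = $815.28 − $104.03 = $711.25
Federal tax withheld: $711.25 × 0.111 = $78.95
City income tax: $711.25 × 0.0238 = $16.93
State tax withheld: $711.25 × 0.039 = $27.74
Medicare tax: $815.28 × 0.0234 = $19.08
PFL insurance: $815.28 × 0.004 = $3.26
Union dues: $815.28 × 0.018 = $14.68
Total deductions = $46.96 + $57.07 + $78.95 + $16.93 + $27.74 + $19.08 + $3.26 + $14.68 = $264.67
Net pay = $815.28 − $264.67 = $550.61

$550.61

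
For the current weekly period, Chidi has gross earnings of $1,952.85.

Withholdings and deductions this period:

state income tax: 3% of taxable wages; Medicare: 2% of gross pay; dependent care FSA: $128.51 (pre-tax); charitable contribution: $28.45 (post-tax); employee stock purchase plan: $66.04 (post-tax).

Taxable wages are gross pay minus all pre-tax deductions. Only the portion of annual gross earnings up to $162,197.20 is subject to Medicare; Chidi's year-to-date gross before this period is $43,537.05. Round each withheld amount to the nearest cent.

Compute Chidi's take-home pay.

$1,636.06

Dependent care FSA: $128.51
Taxable wages = $1,952.85 − $128.51 = $1,824.34
State income tax: $1,824.34 × 0.03 = $54.73
Medicare: cap not yet reached, full $1,952.85 is subject → $1,952.85 × 0.02 = $39.06
Employee stock purchase plan: $66.04
Charitable contribution: $28.45
Total deductions = $128.51 + $54.73 + $39.06 + $66.04 + $28.45 = $316.79
Net pay = $1,952.85 − $316.79 = $1,636.06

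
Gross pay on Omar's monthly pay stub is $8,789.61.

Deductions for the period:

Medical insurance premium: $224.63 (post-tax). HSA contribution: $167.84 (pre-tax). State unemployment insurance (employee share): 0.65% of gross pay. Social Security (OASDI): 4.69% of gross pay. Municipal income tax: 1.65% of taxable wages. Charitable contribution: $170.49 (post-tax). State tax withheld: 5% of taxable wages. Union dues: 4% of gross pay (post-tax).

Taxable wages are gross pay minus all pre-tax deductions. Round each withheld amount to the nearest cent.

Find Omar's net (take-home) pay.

HSA contribution: $167.84
Taxable wages = $8,789.61 − $167.84 = $8,621.77
Municipal income tax: $8,621.77 × 0.0165 = $142.26
State tax withheld: $8,621.77 × 0.05 = $431.09
State unemployment insurance (employee share): $8,789.61 × 0.0065 = $57.13
Social Security (OASDI): $8,789.61 × 0.0469 = $412.23
Charitable contribution: $170.49
Medical insurance premium: $224.63
Union dues: $8,789.61 × 0.04 = $351.58
Total deductions = $167.84 + $142.26 + $431.09 + $57.13 + $412.23 + $170.49 + $224.63 + $351.58 = $1,957.25
Net pay = $8,789.61 − $1,957.25 = $6,832.36

$6,832.36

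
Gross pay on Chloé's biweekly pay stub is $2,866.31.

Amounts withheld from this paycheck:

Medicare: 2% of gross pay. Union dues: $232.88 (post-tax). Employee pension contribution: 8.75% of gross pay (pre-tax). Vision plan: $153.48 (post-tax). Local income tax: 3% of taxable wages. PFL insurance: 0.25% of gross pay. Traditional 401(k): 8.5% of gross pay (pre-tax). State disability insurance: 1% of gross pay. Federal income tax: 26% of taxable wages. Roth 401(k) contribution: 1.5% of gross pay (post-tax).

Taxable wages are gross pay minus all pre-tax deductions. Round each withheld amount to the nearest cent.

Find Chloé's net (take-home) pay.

Employee pension contribution: $2,866.31 × 0.0875 = $250.80
Traditional 401(k): $2,866.31 × 0.085 = $243.64
Pre-tax total = $250.80 + $243.64 = $494.44
Taxable wages = $2,866.31 − $494.44 = $2,371.87
Local income tax: $2,371.87 × 0.03 = $71.16
Federal income tax: $2,371.87 × 0.26 = $616.69
State disability insurance: $2,866.31 × 0.01 = $28.66
PFL insurance: $2,866.31 × 0.0025 = $7.17
Medicare: $2,866.31 × 0.02 = $57.33
Roth 401(k) contribution: $2,866.31 × 0.015 = $42.99
Union dues: $232.88
Vision plan: $153.48
Total deductions = $250.80 + $243.64 + $71.16 + $616.69 + $28.66 + $7.17 + $57.33 + $42.99 + $232.88 + $153.48 = $1,704.80
Net pay = $2,866.31 − $1,704.80 = $1,161.51

$1,161.51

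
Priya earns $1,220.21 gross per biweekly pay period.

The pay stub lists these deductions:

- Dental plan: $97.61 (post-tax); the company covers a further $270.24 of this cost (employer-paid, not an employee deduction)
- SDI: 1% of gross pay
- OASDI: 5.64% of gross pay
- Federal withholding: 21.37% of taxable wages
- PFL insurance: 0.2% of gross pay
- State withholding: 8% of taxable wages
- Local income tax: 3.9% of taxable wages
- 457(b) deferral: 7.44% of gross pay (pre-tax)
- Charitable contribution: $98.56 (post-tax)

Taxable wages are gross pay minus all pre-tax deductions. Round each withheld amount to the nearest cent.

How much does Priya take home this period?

$474.04

457(b) deferral: $1,220.21 × 0.0744 = $90.78
Taxable wages = $1,220.21 − $90.78 = $1,129.43
Federal withholding: $1,129.43 × 0.2137 = $241.36
State withholding: $1,129.43 × 0.08 = $90.35
Local income tax: $1,129.43 × 0.039 = $44.05
OASDI: $1,220.21 × 0.0564 = $68.82
PFL insurance: $1,220.21 × 0.002 = $2.44
SDI: $1,220.21 × 0.01 = $12.20
Dental plan: $97.61
Charitable contribution: $98.56
(Employer's $270.24 toward dental plan is not withheld from the employee.)
Total deductions = $90.78 + $241.36 + $90.35 + $44.05 + $68.82 + $2.44 + $12.20 + $97.61 + $98.56 = $746.17
Net pay = $1,220.21 − $746.17 = $474.04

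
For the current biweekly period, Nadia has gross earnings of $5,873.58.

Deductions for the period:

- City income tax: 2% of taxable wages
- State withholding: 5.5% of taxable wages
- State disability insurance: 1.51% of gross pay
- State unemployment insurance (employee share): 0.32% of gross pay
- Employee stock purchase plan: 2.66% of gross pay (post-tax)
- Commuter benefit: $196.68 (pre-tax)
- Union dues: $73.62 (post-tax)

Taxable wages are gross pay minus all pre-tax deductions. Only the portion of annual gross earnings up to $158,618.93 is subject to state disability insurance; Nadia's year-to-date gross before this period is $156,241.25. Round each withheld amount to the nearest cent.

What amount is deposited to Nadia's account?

Commuter benefit: $196.68
Taxable wages = $5,873.58 − $196.68 = $5,676.90
State withholding: $5,676.90 × 0.055 = $312.23
City income tax: $5,676.90 × 0.02 = $113.54
State disability insurance: only $158,618.93 − $156,241.25 = $2,377.68 of this check is subject → $2,377.68 × 0.0151 = $35.90
State unemployment insurance (employee share): $5,873.58 × 0.0032 = $18.80
Union dues: $73.62
Employee stock purchase plan: $5,873.58 × 0.0266 = $156.24
Total deductions = $196.68 + $312.23 + $113.54 + $35.90 + $18.80 + $73.62 + $156.24 = $907.01
Net pay = $5,873.58 − $907.01 = $4,966.57

$4,966.57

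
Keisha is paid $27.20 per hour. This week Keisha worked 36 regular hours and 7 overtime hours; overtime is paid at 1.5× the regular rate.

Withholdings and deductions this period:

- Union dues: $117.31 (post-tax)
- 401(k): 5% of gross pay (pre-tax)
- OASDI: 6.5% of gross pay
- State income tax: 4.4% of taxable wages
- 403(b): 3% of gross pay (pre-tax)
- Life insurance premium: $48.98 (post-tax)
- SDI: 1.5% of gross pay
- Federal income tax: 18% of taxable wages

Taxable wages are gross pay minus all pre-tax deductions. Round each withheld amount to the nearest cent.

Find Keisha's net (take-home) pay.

Regular pay: 36 × $27.20 = $979.20
Overtime pay: 7 × $27.20 × 1.5 = $285.60
Gross pay = $979.20 + $285.60 = $1,264.80
401(k): $1,264.80 × 0.05 = $63.24
403(b): $1,264.80 × 0.03 = $37.94
Pre-tax total = $63.24 + $37.94 = $101.18
Taxable wages = $1,264.80 − $101.18 = $1,163.62
State income tax: $1,163.62 × 0.044 = $51.20
Federal income tax: $1,163.62 × 0.18 = $209.45
SDI: $1,264.80 × 0.015 = $18.97
OASDI: $1,264.80 × 0.065 = $82.21
Life insurance premium: $48.98
Union dues: $117.31
Total deductions = $63.24 + $37.94 + $51.20 + $209.45 + $18.97 + $82.21 + $48.98 + $117.31 = $629.30
Net pay = $1,264.80 − $629.30 = $635.50

$635.50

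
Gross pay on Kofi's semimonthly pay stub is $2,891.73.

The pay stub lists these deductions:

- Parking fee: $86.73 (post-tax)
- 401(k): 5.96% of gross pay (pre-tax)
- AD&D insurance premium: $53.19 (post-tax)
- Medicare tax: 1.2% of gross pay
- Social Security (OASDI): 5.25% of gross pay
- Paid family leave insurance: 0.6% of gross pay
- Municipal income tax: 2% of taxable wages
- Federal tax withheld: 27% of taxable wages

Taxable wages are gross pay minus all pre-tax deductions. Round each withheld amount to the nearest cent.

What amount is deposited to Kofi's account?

$1,586.97

401(k): $2,891.73 × 0.0596 = $172.35
Taxable wages = $2,891.73 − $172.35 = $2,719.38
Federal tax withheld: $2,719.38 × 0.27 = $734.23
Municipal income tax: $2,719.38 × 0.02 = $54.39
Social Security (OASDI): $2,891.73 × 0.0525 = $151.82
Paid family leave insurance: $2,891.73 × 0.006 = $17.35
Medicare tax: $2,891.73 × 0.012 = $34.70
AD&D insurance premium: $53.19
Parking fee: $86.73
Total deductions = $172.35 + $734.23 + $54.39 + $151.82 + $17.35 + $34.70 + $53.19 + $86.73 = $1,304.76
Net pay = $2,891.73 − $1,304.76 = $1,586.97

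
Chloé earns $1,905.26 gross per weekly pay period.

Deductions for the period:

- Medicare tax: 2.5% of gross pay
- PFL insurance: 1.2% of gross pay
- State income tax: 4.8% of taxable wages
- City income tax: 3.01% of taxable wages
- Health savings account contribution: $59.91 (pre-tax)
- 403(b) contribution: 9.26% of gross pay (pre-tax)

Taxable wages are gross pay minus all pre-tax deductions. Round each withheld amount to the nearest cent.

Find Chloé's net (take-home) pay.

$1,468.09

Health savings account contribution: $59.91
403(b) contribution: $1,905.26 × 0.0926 = $176.43
Pre-tax total = $59.91 + $176.43 = $236.34
Taxable wages = $1,905.26 − $236.34 = $1,668.92
City income tax: $1,668.92 × 0.0301 = $50.23
State income tax: $1,668.92 × 0.048 = $80.11
PFL insurance: $1,905.26 × 0.012 = $22.86
Medicare tax: $1,905.26 × 0.025 = $47.63
Total deductions = $59.91 + $176.43 + $50.23 + $80.11 + $22.86 + $47.63 = $437.17
Net pay = $1,905.26 − $437.17 = $1,468.09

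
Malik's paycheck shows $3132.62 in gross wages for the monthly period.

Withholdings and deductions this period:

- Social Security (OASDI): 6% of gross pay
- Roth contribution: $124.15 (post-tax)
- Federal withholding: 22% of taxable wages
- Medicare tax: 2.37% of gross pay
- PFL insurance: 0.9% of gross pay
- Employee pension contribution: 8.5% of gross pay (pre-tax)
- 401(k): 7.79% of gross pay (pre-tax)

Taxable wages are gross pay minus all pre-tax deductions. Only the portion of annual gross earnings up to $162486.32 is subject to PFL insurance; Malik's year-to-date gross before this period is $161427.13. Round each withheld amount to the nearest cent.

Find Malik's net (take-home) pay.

$1649.53

Employee pension contribution: $3132.62 × 0.085 = $266.27
401(k): $3132.62 × 0.0779 = $244.03
Pre-tax total = $266.27 + $244.03 = $510.30
Taxable wages = $3132.62 − $510.30 = $2622.32
Federal withholding: $2622.32 × 0.22 = $576.91
Medicare tax: $3132.62 × 0.0237 = $74.24
PFL insurance: only $162486.32 − $161427.13 = $1059.19 of this check is subject → $1059.19 × 0.009 = $9.53
Social Security (OASDI): $3132.62 × 0.06 = $187.96
Roth contribution: $124.15
Total deductions = $266.27 + $244.03 + $576.91 + $74.24 + $9.53 + $187.96 + $124.15 = $1483.09
Net pay = $3132.62 − $1483.09 = $1649.53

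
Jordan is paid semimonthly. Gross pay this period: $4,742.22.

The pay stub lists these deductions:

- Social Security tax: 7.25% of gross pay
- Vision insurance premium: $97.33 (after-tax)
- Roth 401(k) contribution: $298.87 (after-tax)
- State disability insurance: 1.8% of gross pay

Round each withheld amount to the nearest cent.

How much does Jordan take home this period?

$3,916.85

State disability insurance: $4,742.22 × 0.018 = $85.36
Social Security tax: $4,742.22 × 0.0725 = $343.81
Roth 401(k) contribution: $298.87
Vision insurance premium: $97.33
Total deductions = $85.36 + $343.81 + $298.87 + $97.33 = $825.37
Net pay = $4,742.22 − $825.37 = $3,916.85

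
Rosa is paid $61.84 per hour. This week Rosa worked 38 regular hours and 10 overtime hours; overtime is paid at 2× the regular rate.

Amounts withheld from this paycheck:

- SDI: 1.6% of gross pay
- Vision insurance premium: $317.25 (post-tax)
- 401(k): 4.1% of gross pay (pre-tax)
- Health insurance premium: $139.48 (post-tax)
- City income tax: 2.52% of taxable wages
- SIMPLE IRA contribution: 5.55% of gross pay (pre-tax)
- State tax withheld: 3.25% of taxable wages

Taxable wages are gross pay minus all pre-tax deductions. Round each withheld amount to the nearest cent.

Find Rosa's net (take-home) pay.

$2,539.50

Regular pay: 38 × $61.84 = $2,349.92
Overtime pay: 10 × $61.84 × 2 = $1,236.80
Gross pay = $2,349.92 + $1,236.80 = $3,586.72
SIMPLE IRA contribution: $3,586.72 × 0.0555 = $199.06
401(k): $3,586.72 × 0.041 = $147.06
Pre-tax total = $199.06 + $147.06 = $346.12
Taxable wages = $3,586.72 − $346.12 = $3,240.60
City income tax: $3,240.60 × 0.0252 = $81.66
State tax withheld: $3,240.60 × 0.0325 = $105.32
SDI: $3,586.72 × 0.016 = $57.39
Health insurance premium: $139.48
Vision insurance premium: $317.25
Total deductions = $199.06 + $147.06 + $81.66 + $105.32 + $57.39 + $139.48 + $317.25 = $1,047.22
Net pay = $3,586.72 − $1,047.22 = $2,539.50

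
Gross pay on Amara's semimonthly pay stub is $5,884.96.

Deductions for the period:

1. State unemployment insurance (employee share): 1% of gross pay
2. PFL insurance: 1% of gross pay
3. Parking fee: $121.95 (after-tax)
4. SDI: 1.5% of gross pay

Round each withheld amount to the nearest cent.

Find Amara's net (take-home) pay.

$5,557.04

SDI: $5,884.96 × 0.015 = $88.27
PFL insurance: $5,884.96 × 0.01 = $58.85
State unemployment insurance (employee share): $5,884.96 × 0.01 = $58.85
Parking fee: $121.95
Total deductions = $88.27 + $58.85 + $58.85 + $121.95 = $327.92
Net pay = $5,884.96 − $327.92 = $5,557.04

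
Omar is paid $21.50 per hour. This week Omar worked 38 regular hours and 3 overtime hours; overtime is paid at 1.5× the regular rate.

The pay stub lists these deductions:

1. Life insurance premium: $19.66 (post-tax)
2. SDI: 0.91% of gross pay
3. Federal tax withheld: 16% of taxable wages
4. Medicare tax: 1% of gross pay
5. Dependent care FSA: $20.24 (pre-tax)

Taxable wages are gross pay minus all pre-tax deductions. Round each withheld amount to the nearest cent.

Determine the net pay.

$713.43

Regular pay: 38 × $21.50 = $817.00
Overtime pay: 3 × $21.50 × 1.5 = $96.75
Gross pay = $817.00 + $96.75 = $913.75
Dependent care FSA: $20.24
Taxable wages = $913.75 − $20.24 = $893.51
Federal tax withheld: $893.51 × 0.16 = $142.96
Medicare tax: $913.75 × 0.01 = $9.14
SDI: $913.75 × 0.0091 = $8.32
Life insurance premium: $19.66
Total deductions = $20.24 + $142.96 + $9.14 + $8.32 + $19.66 = $200.32
Net pay = $913.75 − $200.32 = $713.43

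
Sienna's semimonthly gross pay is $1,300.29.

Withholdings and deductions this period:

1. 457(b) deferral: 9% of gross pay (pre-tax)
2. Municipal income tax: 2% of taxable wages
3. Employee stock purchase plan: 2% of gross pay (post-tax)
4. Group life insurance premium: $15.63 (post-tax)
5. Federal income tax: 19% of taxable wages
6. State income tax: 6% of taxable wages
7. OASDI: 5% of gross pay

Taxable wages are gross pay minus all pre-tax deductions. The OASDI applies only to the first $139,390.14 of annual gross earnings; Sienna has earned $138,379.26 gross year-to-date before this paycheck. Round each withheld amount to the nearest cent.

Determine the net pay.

457(b) deferral: $1,300.29 × 0.09 = $117.03
Taxable wages = $1,300.29 − $117.03 = $1,183.26
Municipal income tax: $1,183.26 × 0.02 = $23.67
State income tax: $1,183.26 × 0.06 = $71.00
Federal income tax: $1,183.26 × 0.19 = $224.82
OASDI: only $139,390.14 − $138,379.26 = $1,010.88 of this check is subject → $1,010.88 × 0.05 = $50.54
Employee stock purchase plan: $1,300.29 × 0.02 = $26.01
Group life insurance premium: $15.63
Total deductions = $117.03 + $23.67 + $71.00 + $224.82 + $50.54 + $26.01 + $15.63 = $528.70
Net pay = $1,300.29 − $528.70 = $771.59

$771.59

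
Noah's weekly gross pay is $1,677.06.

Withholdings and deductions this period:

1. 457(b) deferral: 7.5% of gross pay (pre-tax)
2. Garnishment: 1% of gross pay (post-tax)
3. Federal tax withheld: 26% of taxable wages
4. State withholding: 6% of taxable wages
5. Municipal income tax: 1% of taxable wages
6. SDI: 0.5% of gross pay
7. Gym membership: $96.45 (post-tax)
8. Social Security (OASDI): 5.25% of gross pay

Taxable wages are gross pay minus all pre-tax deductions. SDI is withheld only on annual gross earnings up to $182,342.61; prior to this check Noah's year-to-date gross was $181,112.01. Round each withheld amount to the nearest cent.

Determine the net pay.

457(b) deferral: $1,677.06 × 0.075 = $125.78
Taxable wages = $1,677.06 − $125.78 = $1,551.28
Municipal income tax: $1,551.28 × 0.01 = $15.51
State withholding: $1,551.28 × 0.06 = $93.08
Federal tax withheld: $1,551.28 × 0.26 = $403.33
Social Security (OASDI): $1,677.06 × 0.0525 = $88.05
SDI: only $182,342.61 − $181,112.01 = $1,230.60 of this check is subject → $1,230.60 × 0.005 = $6.15
Garnishment: $1,677.06 × 0.01 = $16.77
Gym membership: $96.45
Total deductions = $125.78 + $15.51 + $93.08 + $403.33 + $88.05 + $6.15 + $16.77 + $96.45 = $845.12
Net pay = $1,677.06 − $845.12 = $831.94

$831.94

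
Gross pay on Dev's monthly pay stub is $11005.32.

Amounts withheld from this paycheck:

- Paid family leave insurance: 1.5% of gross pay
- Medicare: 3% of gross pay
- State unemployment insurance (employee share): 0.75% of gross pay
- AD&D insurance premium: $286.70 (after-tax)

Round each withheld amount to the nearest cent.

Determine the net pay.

$10140.84

State unemployment insurance (employee share): $11005.32 × 0.0075 = $82.54
Paid family leave insurance: $11005.32 × 0.015 = $165.08
Medicare: $11005.32 × 0.03 = $330.16
AD&D insurance premium: $286.70
Total deductions = $82.54 + $165.08 + $330.16 + $286.70 = $864.48
Net pay = $11005.32 − $864.48 = $10140.84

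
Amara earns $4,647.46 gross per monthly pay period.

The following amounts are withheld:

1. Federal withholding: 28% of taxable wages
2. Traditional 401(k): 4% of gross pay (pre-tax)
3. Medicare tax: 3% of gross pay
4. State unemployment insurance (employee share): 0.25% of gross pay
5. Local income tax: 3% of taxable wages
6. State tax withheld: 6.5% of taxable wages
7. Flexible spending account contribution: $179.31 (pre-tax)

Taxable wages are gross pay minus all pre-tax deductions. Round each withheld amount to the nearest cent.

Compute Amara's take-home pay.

$2,525.36

Traditional 401(k): $4,647.46 × 0.04 = $185.90
Flexible spending account contribution: $179.31
Pre-tax total = $185.90 + $179.31 = $365.21
Taxable wages = $4,647.46 − $365.21 = $4,282.25
State tax withheld: $4,282.25 × 0.065 = $278.35
Federal withholding: $4,282.25 × 0.28 = $1,199.03
Local income tax: $4,282.25 × 0.03 = $128.47
State unemployment insurance (employee share): $4,647.46 × 0.0025 = $11.62
Medicare tax: $4,647.46 × 0.03 = $139.42
Total deductions = $185.90 + $179.31 + $278.35 + $1,199.03 + $128.47 + $11.62 + $139.42 = $2,122.10
Net pay = $4,647.46 − $2,122.10 = $2,525.36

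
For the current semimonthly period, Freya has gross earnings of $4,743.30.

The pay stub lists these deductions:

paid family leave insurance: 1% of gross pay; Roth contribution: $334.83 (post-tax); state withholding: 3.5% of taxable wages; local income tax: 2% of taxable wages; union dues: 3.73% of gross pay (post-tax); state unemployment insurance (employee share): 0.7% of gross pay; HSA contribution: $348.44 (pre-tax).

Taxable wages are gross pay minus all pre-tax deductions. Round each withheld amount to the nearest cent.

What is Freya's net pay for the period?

HSA contribution: $348.44
Taxable wages = $4,743.30 − $348.44 = $4,394.86
Local income tax: $4,394.86 × 0.02 = $87.90
State withholding: $4,394.86 × 0.035 = $153.82
State unemployment insurance (employee share): $4,743.30 × 0.007 = $33.20
Paid family leave insurance: $4,743.30 × 0.01 = $47.43
Roth contribution: $334.83
Union dues: $4,743.30 × 0.0373 = $176.93
Total deductions = $348.44 + $87.90 + $153.82 + $33.20 + $47.43 + $334.83 + $176.93 = $1,182.55
Net pay = $4,743.30 − $1,182.55 = $3,560.75

$3,560.75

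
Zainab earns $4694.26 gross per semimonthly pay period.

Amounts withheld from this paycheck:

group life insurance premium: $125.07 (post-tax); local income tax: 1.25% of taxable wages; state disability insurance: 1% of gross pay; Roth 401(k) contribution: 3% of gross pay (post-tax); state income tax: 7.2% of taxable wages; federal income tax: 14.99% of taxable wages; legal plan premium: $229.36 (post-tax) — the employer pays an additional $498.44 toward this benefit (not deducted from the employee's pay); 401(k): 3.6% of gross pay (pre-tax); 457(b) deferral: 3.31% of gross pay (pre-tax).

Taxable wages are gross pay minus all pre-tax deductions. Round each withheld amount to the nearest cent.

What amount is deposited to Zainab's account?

401(k): $4694.26 × 0.036 = $168.99
457(b) deferral: $4694.26 × 0.0331 = $155.38
Pre-tax total = $168.99 + $155.38 = $324.37
Taxable wages = $4694.26 − $324.37 = $4369.89
State income tax: $4369.89 × 0.072 = $314.63
Federal income tax: $4369.89 × 0.1499 = $655.05
Local income tax: $4369.89 × 0.0125 = $54.62
State disability insurance: $4694.26 × 0.01 = $46.94
Roth 401(k) contribution: $4694.26 × 0.03 = $140.83
Legal plan premium: $229.36
Group life insurance premium: $125.07
(Employer's $498.44 toward legal plan premium is not withheld from the employee.)
Total deductions = $168.99 + $155.38 + $314.63 + $655.05 + $54.62 + $46.94 + $140.83 + $229.36 + $125.07 = $1890.87
Net pay = $4694.26 − $1890.87 = $2803.39

$2803.39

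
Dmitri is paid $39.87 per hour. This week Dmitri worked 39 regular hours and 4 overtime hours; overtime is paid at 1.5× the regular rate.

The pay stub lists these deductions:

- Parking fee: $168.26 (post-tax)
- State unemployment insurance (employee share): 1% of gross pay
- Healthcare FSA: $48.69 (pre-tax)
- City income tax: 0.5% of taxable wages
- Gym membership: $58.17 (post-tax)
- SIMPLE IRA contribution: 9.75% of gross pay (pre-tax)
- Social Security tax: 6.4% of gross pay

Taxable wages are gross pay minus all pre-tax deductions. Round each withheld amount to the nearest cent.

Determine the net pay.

Regular pay: 39 × $39.87 = $1,554.93
Overtime pay: 4 × $39.87 × 1.5 = $239.22
Gross pay = $1,554.93 + $239.22 = $1,794.15
SIMPLE IRA contribution: $1,794.15 × 0.0975 = $174.93
Healthcare FSA: $48.69
Pre-tax total = $174.93 + $48.69 = $223.62
Taxable wages = $1,794.15 − $223.62 = $1,570.53
City income tax: $1,570.53 × 0.005 = $7.85
Social Security tax: $1,794.15 × 0.064 = $114.83
State unemployment insurance (employee share): $1,794.15 × 0.01 = $17.94
Parking fee: $168.26
Gym membership: $58.17
Total deductions = $174.93 + $48.69 + $7.85 + $114.83 + $17.94 + $168.26 + $58.17 = $590.67
Net pay = $1,794.15 − $590.67 = $1,203.48

$1,203.48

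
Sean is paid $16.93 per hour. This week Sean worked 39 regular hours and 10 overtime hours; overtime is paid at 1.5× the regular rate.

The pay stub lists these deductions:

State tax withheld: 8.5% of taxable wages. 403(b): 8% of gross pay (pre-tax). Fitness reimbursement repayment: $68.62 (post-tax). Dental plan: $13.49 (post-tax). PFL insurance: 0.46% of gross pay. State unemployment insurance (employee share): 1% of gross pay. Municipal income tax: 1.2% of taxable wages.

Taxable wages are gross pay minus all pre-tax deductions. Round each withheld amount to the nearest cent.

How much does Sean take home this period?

$664.04

Regular pay: 39 × $16.93 = $660.27
Overtime pay: 10 × $16.93 × 1.5 = $253.95
Gross pay = $660.27 + $253.95 = $914.22
403(b): $914.22 × 0.08 = $73.14
Taxable wages = $914.22 − $73.14 = $841.08
Municipal income tax: $841.08 × 0.012 = $10.09
State tax withheld: $841.08 × 0.085 = $71.49
PFL insurance: $914.22 × 0.0046 = $4.21
State unemployment insurance (employee share): $914.22 × 0.01 = $9.14
Fitness reimbursement repayment: $68.62
Dental plan: $13.49
Total deductions = $73.14 + $10.09 + $71.49 + $4.21 + $9.14 + $68.62 + $13.49 = $250.18
Net pay = $914.22 − $250.18 = $664.04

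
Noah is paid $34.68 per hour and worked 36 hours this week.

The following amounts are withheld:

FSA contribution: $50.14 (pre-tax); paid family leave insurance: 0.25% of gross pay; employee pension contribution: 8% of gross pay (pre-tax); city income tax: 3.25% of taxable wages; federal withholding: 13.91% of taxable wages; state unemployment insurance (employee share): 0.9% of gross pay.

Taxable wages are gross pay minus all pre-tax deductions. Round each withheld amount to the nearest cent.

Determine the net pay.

$895.60

Gross pay: 36 × $34.68 = $1,248.48
Employee pension contribution: $1,248.48 × 0.08 = $99.88
FSA contribution: $50.14
Pre-tax total = $99.88 + $50.14 = $150.02
Taxable wages = $1,248.48 − $150.02 = $1,098.46
Federal withholding: $1,098.46 × 0.1391 = $152.80
City income tax: $1,098.46 × 0.0325 = $35.70
Paid family leave insurance: $1,248.48 × 0.0025 = $3.12
State unemployment insurance (employee share): $1,248.48 × 0.009 = $11.24
Total deductions = $99.88 + $50.14 + $152.80 + $35.70 + $3.12 + $11.24 = $352.88
Net pay = $1,248.48 − $352.88 = $895.60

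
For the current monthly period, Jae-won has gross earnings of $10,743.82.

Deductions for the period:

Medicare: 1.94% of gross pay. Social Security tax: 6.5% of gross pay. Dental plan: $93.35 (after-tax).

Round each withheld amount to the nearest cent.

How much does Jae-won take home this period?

$9,743.69

Social Security tax: $10,743.82 × 0.065 = $698.35
Medicare: $10,743.82 × 0.0194 = $208.43
Dental plan: $93.35
Total deductions = $698.35 + $208.43 + $93.35 = $1,000.13
Net pay = $10,743.82 − $1,000.13 = $9,743.69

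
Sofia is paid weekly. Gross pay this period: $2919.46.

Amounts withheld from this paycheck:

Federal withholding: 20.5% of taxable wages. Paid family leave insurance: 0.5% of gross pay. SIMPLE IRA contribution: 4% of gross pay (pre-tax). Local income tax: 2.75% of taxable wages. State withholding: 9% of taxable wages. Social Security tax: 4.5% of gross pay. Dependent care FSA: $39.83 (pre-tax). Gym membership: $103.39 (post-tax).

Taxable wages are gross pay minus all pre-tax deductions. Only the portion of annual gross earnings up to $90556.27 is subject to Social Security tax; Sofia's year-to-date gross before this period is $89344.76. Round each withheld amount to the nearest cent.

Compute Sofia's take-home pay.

SIMPLE IRA contribution: $2919.46 × 0.04 = $116.78
Dependent care FSA: $39.83
Pre-tax total = $116.78 + $39.83 = $156.61
Taxable wages = $2919.46 − $156.61 = $2762.85
Federal withholding: $2762.85 × 0.205 = $566.38
Local income tax: $2762.85 × 0.0275 = $75.98
State withholding: $2762.85 × 0.09 = $248.66
Social Security tax: only $90556.27 − $89344.76 = $1211.51 of this check is subject → $1211.51 × 0.045 = $54.52
Paid family leave insurance: $2919.46 × 0.005 = $14.60
Gym membership: $103.39
Total deductions = $116.78 + $39.83 + $566.38 + $75.98 + $248.66 + $54.52 + $14.60 + $103.39 = $1220.14
Net pay = $2919.46 − $1220.14 = $1699.32

$1699.32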